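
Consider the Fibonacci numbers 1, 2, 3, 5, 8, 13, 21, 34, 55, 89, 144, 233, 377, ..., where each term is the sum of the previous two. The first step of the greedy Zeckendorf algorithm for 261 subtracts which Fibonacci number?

233

233 ≤ 261 < 377, so the largest Fibonacci number not exceeding 261 is 233.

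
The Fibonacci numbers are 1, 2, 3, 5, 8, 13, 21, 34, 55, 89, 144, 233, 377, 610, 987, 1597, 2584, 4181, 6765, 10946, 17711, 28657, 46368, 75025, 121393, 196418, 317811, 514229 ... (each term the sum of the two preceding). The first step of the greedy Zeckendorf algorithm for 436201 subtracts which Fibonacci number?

317811 ≤ 436201 < 514229, so the largest Fibonacci number not exceeding 436201 is 317811.

317811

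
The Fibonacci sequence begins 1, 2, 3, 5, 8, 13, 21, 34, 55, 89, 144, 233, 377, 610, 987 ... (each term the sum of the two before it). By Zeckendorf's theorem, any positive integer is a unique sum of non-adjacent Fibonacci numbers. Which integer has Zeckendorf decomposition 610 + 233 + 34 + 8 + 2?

887

610 + 233 + 34 + 8 + 2 = 887.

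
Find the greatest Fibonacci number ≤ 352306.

317811

317811 ≤ 352306 < 514229, so the largest Fibonacci number not exceeding 352306 is 317811.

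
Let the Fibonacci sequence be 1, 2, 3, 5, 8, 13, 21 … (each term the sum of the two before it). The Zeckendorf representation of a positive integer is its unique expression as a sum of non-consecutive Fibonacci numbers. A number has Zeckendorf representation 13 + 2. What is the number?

13 + 2 = 15.

15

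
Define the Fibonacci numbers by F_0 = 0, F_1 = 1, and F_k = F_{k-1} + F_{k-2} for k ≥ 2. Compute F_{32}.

2178309

Iterating the recurrence up to F_{28} = 317811 and F_{27} = 196418:
F_{29} = F_{28} + F_{27} = 317811 + 196418 = 514229
F_{30} = F_{29} + F_{28} = 514229 + 317811 = 832040
F_{31} = F_{30} + F_{29} = 832040 + 514229 = 1346269
F_{32} = F_{31} + F_{30} = 1346269 + 832040 = 2178309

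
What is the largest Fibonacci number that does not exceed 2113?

1597 ≤ 2113 < 2584, so the largest Fibonacci number not exceeding 2113 is 1597.

1597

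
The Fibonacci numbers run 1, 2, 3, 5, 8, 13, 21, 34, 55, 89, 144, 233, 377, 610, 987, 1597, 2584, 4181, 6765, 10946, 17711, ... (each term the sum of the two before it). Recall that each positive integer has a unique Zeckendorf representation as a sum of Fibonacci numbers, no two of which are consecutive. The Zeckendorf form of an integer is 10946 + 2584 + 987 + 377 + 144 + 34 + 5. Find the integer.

15077

10946 + 2584 + 987 + 377 + 144 + 34 + 5 = 15077.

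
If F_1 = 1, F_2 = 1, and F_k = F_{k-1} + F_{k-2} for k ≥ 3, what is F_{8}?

Iterating the recurrence up to F_{3} = 2 and F_{2} = 1:
F_{4} = F_{3} + F_{2} = 2 + 1 = 3
F_{5} = F_{4} + F_{3} = 3 + 2 = 5
F_{6} = F_{5} + F_{4} = 5 + 3 = 8
F_{7} = F_{6} + F_{5} = 8 + 5 = 13
F_{8} = F_{7} + F_{6} = 13 + 8 = 21

21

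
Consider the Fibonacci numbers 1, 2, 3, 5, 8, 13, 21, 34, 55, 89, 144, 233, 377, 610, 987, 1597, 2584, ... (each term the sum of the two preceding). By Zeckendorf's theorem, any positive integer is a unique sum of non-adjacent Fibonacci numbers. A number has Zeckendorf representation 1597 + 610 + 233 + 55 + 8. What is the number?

1597 + 610 + 233 + 55 + 8 = 2503.

2503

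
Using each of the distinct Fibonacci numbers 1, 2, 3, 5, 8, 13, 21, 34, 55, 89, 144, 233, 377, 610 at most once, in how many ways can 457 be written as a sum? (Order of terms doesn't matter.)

Each representation comes from the Zeckendorf form by replacing some F_k with F_{k−1} + F_{k−2} where possible.
457 = 377+55+21+3+1 = 377+55+13+8+3+1 = 233+144+55+21+3+1 = 377+34+21+13+8+3+1 = 233+144+55+13+8+3+1 = … (2 more), for 7 in all.

7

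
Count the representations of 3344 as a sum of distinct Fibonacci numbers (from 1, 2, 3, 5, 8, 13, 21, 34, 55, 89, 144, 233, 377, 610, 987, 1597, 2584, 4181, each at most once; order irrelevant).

32

Starting from the Zeckendorf form and repeatedly splitting a term F_k into F_{k−1} + F_{k−2} (when neither is already used) reaches every representation.
3344 = 2584+610+144+5+1 = 2584+610+144+3+2+1 = 2584+610+89+55+5+1 = 2584+377+233+144+5+1 = … (28 more), for 32 in all.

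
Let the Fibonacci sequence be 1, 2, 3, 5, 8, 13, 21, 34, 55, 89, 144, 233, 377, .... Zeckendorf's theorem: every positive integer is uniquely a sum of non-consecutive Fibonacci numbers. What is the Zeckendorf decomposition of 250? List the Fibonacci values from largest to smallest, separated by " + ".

233 + 13 + 3 + 1

Greedily peel off the largest Fibonacci term at each step:
250: greatest Fibonacci not exceeding it is 233, leaving 17
17: greatest Fibonacci not exceeding it is 13, leaving 4
4: greatest Fibonacci not exceeding it is 3, leaving 1
1: greatest Fibonacci not exceeding it is 1, leaving 0
So 250 = 233 + 13 + 3 + 1, with no two terms consecutive in the sequence.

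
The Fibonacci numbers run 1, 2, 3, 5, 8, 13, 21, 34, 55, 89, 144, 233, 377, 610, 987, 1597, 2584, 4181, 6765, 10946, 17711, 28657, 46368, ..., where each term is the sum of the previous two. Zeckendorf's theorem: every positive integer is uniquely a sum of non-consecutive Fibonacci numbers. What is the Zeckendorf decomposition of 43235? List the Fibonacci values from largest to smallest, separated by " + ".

43235 − 28657 = 14578
14578 − 10946 = 3632
3632 − 2584 = 1048
1048 − 987 = 61
61 − 55 = 6
6 − 5 = 1
1 − 1 = 0
So 43235 = 28657 + 10946 + 2584 + 987 + 55 + 5 + 1, with no two terms consecutive in the sequence.

28657 + 10946 + 2584 + 987 + 55 + 5 + 1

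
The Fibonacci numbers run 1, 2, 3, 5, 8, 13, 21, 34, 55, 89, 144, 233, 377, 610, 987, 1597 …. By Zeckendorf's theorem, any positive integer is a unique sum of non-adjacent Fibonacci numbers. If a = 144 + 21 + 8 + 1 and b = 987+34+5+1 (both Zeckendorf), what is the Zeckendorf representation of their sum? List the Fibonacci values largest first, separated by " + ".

The two numbers are 174 and 1027, so their sum is 1201.
1201: greatest Fibonacci not exceeding it is 987, leaving 214
214: greatest Fibonacci not exceeding it is 144, leaving 70
70: greatest Fibonacci not exceeding it is 55, leaving 15
15: greatest Fibonacci not exceeding it is 13, leaving 2
2: greatest Fibonacci not exceeding it is 2, leaving 0

987 + 144 + 55 + 13 + 2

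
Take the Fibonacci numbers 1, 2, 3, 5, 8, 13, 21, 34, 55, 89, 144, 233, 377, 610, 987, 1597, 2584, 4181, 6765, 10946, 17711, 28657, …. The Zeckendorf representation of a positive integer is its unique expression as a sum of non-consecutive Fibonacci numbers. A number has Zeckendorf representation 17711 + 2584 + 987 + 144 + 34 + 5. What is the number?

17711 + 2584 + 987 + 144 + 34 + 5 = 21465.

21465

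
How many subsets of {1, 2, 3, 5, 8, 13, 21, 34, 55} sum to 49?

Each representation comes from the Zeckendorf form by replacing some F_k with F_{k−1} + F_{k−2} where possible.
49 = 34+13+2 = 34+8+5+2 = 21+13+8+5+2 — 3 representations.

3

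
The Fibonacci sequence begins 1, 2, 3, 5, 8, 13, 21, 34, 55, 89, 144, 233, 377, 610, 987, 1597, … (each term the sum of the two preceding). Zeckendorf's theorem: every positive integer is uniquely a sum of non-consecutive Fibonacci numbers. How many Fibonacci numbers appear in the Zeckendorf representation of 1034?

1034: greatest Fibonacci not exceeding it is 987, leaving 47
47: greatest Fibonacci not exceeding it is 34, leaving 13
13: greatest Fibonacci not exceeding it is 13, leaving 0
1034 = 987 + 34 + 13, which has 3 terms.

3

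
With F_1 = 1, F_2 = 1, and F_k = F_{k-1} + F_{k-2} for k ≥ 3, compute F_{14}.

377

Iterating the recurrence up to F_{8} = 21 and F_{7} = 13:
F_{9} = F_{8} + F_{7} = 21 + 13 = 34
F_{10} = F_{9} + F_{8} = 34 + 21 = 55
F_{11} = F_{10} + F_{9} = 55 + 34 = 89
F_{12} = F_{11} + F_{10} = 89 + 55 = 144
F_{13} = F_{12} + F_{11} = 144 + 89 = 233
F_{14} = F_{13} + F_{12} = 233 + 144 = 377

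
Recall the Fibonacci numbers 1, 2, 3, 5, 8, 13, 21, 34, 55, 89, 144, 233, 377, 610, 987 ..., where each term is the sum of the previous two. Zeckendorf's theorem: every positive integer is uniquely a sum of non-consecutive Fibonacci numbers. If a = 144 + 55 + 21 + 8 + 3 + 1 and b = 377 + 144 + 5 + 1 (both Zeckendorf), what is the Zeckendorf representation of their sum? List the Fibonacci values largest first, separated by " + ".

The two numbers are 232 and 527, so their sum is 759.
Repeatedly subtract the largest Fibonacci number that fits:
largest Fibonacci ≤ 759 is 610; 759 − 610 = 149
largest Fibonacci ≤ 149 is 144; 149 − 144 = 5
largest Fibonacci ≤ 5 is 5; 5 − 5 = 0

610 + 144 + 5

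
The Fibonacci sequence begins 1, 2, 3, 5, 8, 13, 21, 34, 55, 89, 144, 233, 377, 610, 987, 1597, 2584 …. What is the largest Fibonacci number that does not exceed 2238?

1597 ≤ 2238 < 2584, so the largest Fibonacci number not exceeding 2238 is 1597.

1597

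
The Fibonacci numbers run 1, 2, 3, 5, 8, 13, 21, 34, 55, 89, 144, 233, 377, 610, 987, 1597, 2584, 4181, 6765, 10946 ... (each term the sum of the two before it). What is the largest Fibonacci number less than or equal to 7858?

6765 ≤ 7858 < 10946, so the largest Fibonacci number not exceeding 7858 is 6765.

6765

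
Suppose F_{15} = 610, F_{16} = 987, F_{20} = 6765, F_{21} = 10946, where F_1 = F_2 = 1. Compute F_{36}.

By the addition formula F_{m+n} = F_m F_{n+1} + F_{m−1} F_n with m=21, n=15: F_{36} = 10946·987 + 6765·610 = 10803702 + 4126650 = 14930352.

14930352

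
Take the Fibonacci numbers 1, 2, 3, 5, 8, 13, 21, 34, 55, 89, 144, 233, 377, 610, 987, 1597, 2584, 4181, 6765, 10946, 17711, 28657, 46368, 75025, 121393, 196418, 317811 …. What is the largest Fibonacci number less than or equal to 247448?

196418 ≤ 247448 < 317811, so the largest Fibonacci number not exceeding 247448 is 196418.

196418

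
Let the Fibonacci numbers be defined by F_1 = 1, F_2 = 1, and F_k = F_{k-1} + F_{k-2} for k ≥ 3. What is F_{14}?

377

Iterating the recurrence up to F_{9} = 34 and F_{8} = 21:
F_{10} = F_{9} + F_{8} = 34 + 21 = 55
F_{11} = F_{10} + F_{9} = 55 + 34 = 89
F_{12} = F_{11} + F_{10} = 89 + 55 = 144
F_{13} = F_{12} + F_{11} = 144 + 89 = 233
F_{14} = F_{13} + F_{12} = 233 + 144 = 377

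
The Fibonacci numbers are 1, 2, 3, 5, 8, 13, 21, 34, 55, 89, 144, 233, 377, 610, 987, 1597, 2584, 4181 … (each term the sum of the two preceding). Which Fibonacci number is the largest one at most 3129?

2584

2584 ≤ 3129 < 4181, so the largest Fibonacci number not exceeding 3129 is 2584.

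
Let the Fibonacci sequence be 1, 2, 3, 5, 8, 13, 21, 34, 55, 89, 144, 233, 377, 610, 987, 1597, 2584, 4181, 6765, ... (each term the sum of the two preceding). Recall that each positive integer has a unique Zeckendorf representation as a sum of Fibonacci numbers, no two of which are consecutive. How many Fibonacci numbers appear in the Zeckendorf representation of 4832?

5

Greedily peel off the largest Fibonacci term at each step:
4181 ≤ 4832 < 6765, so take 4181; remainder 651
610 ≤ 651 < 987, so take 610; remainder 41
34 ≤ 41 < 55, so take 34; remainder 7
5 ≤ 7 < 8, so take 5; remainder 2
2 ≤ 2 < 3, so take 2; remainder 0
4832 = 4181 + 610 + 34 + 5 + 2, which has 5 terms.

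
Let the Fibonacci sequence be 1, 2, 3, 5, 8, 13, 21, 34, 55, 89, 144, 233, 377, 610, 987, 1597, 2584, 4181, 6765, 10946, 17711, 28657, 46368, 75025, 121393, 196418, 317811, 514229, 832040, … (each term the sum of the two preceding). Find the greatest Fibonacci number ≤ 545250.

514229

514229 ≤ 545250 < 832040, so the largest Fibonacci number not exceeding 545250 is 514229.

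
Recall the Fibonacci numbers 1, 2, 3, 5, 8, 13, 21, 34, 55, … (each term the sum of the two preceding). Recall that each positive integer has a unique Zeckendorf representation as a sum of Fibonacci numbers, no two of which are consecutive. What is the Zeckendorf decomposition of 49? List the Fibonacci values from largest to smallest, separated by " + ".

take 34 (≤ 49); 49 − 34 = 15
take 13 (≤ 15); 15 − 13 = 2
take 2 (≤ 2); 2 − 2 = 0
So 49 = 34 + 13 + 2, with no two terms consecutive in the sequence.

34 + 13 + 2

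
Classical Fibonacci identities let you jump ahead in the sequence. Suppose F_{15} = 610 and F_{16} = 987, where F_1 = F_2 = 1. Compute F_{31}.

By F_{2k+1} = F_k² + F_{k+1}²: F_{31} = 610² + 987² = 372100 + 974169 = 1346269.

1346269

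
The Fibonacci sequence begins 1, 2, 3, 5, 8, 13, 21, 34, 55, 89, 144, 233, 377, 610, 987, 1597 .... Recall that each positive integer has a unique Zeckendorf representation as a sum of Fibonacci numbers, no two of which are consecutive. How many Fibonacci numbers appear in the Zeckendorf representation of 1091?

4

Greedy algorithm:
1091 − 987 = 104
104 − 89 = 15
15 − 13 = 2
2 − 2 = 0
1091 = 987 + 89 + 13 + 2, which has 4 terms.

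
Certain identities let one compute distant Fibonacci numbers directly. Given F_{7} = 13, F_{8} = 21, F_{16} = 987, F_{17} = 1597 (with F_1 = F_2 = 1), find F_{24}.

By the addition formula F_{m+n} = F_m F_{n+1} + F_{m−1} F_n with m=8, n=16: F_{24} = 21·1597 + 13·987 = 33537 + 12831 = 46368.

46368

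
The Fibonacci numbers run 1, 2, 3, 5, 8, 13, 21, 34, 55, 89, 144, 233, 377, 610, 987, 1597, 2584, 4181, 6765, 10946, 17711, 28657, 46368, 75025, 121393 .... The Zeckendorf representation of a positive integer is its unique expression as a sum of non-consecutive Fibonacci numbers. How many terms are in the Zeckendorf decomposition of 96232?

8

Greedy algorithm:
96232: greatest Fibonacci not exceeding it is 75025, leaving 21207
21207: greatest Fibonacci not exceeding it is 17711, leaving 3496
3496: greatest Fibonacci not exceeding it is 2584, leaving 912
912: greatest Fibonacci not exceeding it is 610, leaving 302
302: greatest Fibonacci not exceeding it is 233, leaving 69
69: greatest Fibonacci not exceeding it is 55, leaving 14
14: greatest Fibonacci not exceeding it is 13, leaving 1
1: greatest Fibonacci not exceeding it is 1, leaving 0
96232 = 75025 + 17711 + 2584 + 610 + 233 + 55 + 13 + 1, which has 8 terms.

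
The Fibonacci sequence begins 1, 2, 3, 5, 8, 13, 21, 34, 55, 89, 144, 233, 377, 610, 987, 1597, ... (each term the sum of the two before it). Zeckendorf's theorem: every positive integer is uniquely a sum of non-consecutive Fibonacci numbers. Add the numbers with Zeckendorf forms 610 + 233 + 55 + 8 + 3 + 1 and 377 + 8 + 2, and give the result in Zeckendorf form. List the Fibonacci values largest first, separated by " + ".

The two numbers are 910 and 387, so their sum is 1297.
Greedy algorithm:
1297 − 987 = 310
310 − 233 = 77
77 − 55 = 22
22 − 21 = 1
1 − 1 = 0

987 + 233 + 55 + 21 + 1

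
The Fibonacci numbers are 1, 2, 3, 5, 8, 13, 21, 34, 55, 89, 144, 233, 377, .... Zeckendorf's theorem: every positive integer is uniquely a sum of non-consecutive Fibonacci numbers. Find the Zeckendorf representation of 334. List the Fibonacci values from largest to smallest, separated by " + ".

Greedy algorithm:
233 ≤ 334 < 377, so take 233; remainder 101
89 ≤ 101 < 144, so take 89; remainder 12
8 ≤ 12 < 13, so take 8; remainder 4
3 ≤ 4 < 5, so take 3; remainder 1
1 ≤ 1 < 2, so take 1; remainder 0
So 334 = 233 + 89 + 8 + 3 + 1, with no two terms consecutive in the sequence.

233 + 89 + 8 + 3 + 1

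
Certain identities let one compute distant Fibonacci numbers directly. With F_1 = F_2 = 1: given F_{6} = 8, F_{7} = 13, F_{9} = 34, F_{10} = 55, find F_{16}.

987

By the addition formula F_{m+n} = F_m F_{n+1} + F_{m−1} F_n with m=10, n=6: F_{16} = 55·13 + 34·8 = 715 + 272 = 987.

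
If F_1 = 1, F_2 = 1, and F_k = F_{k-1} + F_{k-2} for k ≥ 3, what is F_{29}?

514229

Iterating the recurrence up to F_{24} = 46368 and F_{23} = 28657:
F_{25} = F_{24} + F_{23} = 46368 + 28657 = 75025
F_{26} = F_{25} + F_{24} = 75025 + 46368 = 121393
F_{27} = F_{26} + F_{25} = 121393 + 75025 = 196418
F_{28} = F_{27} + F_{26} = 196418 + 121393 = 317811
F_{29} = F_{28} + F_{27} = 317811 + 196418 = 514229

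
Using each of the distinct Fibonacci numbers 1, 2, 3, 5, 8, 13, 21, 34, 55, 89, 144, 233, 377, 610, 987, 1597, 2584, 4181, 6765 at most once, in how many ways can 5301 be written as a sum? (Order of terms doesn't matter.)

Each representation comes from the Zeckendorf form by replacing some F_k with F_{k−1} + F_{k−2} where possible.
5301 = 4181+987+89+34+8+2 = 4181+987+89+34+5+3+2 = 4181+987+89+21+13+8+2 = 4181+610+377+89+34+8+2 = … (32 more), for 36 in all.

36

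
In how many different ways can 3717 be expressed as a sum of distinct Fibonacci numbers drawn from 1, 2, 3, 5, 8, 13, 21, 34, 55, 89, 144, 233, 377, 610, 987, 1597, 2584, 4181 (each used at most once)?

23

3717 = 2584+987+144+2 = 2584+987+89+55+2 = 2584+610+377+144+2 = 2584+987+89+34+21+2 = 2584+610+377+89+55+2 = … (18 more), for 23 in all.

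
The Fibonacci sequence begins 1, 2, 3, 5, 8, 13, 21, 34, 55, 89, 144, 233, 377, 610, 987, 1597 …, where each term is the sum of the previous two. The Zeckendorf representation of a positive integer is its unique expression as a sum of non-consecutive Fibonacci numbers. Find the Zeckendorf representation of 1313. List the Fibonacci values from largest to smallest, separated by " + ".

987 + 233 + 89 + 3 + 1

Greedy algorithm:
1313: greatest Fibonacci not exceeding it is 987, leaving 326
326: greatest Fibonacci not exceeding it is 233, leaving 93
93: greatest Fibonacci not exceeding it is 89, leaving 4
4: greatest Fibonacci not exceeding it is 3, leaving 1
1: greatest Fibonacci not exceeding it is 1, leaving 0
So 1313 = 987 + 233 + 89 + 3 + 1, with no two terms consecutive in the sequence.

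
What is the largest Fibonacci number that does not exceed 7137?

6765 ≤ 7137 < 10946, so the largest Fibonacci number not exceeding 7137 is 6765.

6765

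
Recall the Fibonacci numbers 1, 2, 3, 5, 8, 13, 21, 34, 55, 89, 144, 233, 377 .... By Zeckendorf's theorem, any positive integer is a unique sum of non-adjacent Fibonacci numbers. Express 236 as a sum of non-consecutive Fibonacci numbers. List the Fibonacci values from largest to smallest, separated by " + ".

236: greatest Fibonacci not exceeding it is 233, leaving 3
3: greatest Fibonacci not exceeding it is 3, leaving 0
So 236 = 233 + 3, with no two terms consecutive in the sequence.

233 + 3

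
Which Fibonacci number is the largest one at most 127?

89 ≤ 127 < 144, so the largest Fibonacci number not exceeding 127 is 89.

89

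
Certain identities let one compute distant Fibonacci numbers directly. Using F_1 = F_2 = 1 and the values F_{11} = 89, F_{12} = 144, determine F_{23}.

By the addition formula F_{m+n} = F_m F_{n+1} + F_{m−1} F_n with m=12, n=11: F_{23} = 144·144 + 89·89 = 20736 + 7921 = 28657.

28657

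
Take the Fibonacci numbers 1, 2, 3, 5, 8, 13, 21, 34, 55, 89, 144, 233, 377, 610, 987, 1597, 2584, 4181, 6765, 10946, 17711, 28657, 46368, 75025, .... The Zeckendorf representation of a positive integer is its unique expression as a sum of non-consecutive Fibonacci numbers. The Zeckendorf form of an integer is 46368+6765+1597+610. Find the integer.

55340

46368+6765+1597+610 = 55340.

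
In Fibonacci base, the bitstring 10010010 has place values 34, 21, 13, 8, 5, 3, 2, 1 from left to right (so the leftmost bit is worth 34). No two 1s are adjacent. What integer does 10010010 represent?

Summing the place values of the 1 bits: 34 + 8 + 2 = 44.

44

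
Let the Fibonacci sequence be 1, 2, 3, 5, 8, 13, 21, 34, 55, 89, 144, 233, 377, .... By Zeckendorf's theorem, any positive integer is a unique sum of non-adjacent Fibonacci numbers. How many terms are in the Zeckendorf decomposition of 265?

4

Greedy algorithm:
233 ≤ 265 < 377, so take 233; remainder 32
21 ≤ 32 < 34, so take 21; remainder 11
8 ≤ 11 < 13, so take 8; remainder 3
3 ≤ 3 < 5, so take 3; remainder 0
265 = 233 + 21 + 8 + 3, which has 4 terms.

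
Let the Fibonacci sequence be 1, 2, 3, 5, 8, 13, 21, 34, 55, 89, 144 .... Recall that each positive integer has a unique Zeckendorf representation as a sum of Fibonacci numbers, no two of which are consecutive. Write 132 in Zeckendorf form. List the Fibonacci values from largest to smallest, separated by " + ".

89 + 34 + 8 + 1

Repeatedly subtract the largest Fibonacci number that fits:
132: greatest Fibonacci not exceeding it is 89, leaving 43
43: greatest Fibonacci not exceeding it is 34, leaving 9
9: greatest Fibonacci not exceeding it is 8, leaving 1
1: greatest Fibonacci not exceeding it is 1, leaving 0
So 132 = 89 + 34 + 8 + 1, with no two terms consecutive in the sequence.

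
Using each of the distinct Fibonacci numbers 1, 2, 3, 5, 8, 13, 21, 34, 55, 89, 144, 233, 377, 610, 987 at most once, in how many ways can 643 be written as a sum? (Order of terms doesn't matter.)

4

643 = 610+21+8+3+1 = 377+233+21+8+3+1 = 377+144+89+21+8+3+1 = 377+144+55+34+21+8+3+1 — 4 representations.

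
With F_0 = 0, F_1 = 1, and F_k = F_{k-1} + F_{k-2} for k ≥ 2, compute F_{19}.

Iterating the recurrence up to F_{11} = 89 and F_{10} = 55:
F_{12} = F_{11} + F_{10} = 89 + 55 = 144
F_{13} = F_{12} + F_{11} = 144 + 89 = 233
F_{14} = F_{13} + F_{12} = 233 + 144 = 377
F_{15} = F_{14} + F_{13} = 377 + 233 = 610
F_{16} = F_{15} + F_{14} = 610 + 377 = 987
F_{17} = F_{16} + F_{15} = 987 + 610 = 1597
F_{18} = F_{17} + F_{16} = 1597 + 987 = 2584
F_{19} = F_{18} + F_{17} = 2584 + 1597 = 4181

4181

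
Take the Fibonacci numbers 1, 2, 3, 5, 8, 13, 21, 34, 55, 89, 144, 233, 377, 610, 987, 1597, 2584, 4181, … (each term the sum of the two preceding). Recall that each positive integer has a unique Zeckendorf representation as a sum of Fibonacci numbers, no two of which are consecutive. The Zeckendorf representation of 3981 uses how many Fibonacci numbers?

7

subtract 2584 from 3981: 1397 remains
subtract 987 from 1397: 410 remains
subtract 377 from 410: 33 remains
subtract 21 from 33: 12 remains
subtract 8 from 12: 4 remains
subtract 3 from 4: 1 remains
subtract 1 from 1: 0 remains
3981 = 2584 + 987 + 377 + 21 + 8 + 3 + 1, which has 7 terms.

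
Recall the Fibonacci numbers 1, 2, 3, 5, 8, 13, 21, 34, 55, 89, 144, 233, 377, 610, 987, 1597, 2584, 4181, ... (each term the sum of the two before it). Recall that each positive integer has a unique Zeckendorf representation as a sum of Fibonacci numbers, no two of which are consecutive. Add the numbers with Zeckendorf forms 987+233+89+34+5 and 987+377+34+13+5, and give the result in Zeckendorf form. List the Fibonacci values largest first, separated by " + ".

2584 + 144 + 34 + 2

The two numbers are 1348 and 1416, so their sum is 2764.
2764 − 2584 = 180
180 − 144 = 36
36 − 34 = 2
2 − 2 = 0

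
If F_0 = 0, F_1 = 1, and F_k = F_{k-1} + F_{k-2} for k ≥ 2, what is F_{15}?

Iterating the recurrence up to F_{8} = 21 and F_{7} = 13:
F_{9} = F_{8} + F_{7} = 21 + 13 = 34
F_{10} = F_{9} + F_{8} = 34 + 21 = 55
F_{11} = F_{10} + F_{9} = 55 + 34 = 89
F_{12} = F_{11} + F_{10} = 89 + 55 = 144
F_{13} = F_{12} + F_{11} = 144 + 89 = 233
F_{14} = F_{13} + F_{12} = 233 + 144 = 377
F_{15} = F_{14} + F_{13} = 377 + 233 = 610

610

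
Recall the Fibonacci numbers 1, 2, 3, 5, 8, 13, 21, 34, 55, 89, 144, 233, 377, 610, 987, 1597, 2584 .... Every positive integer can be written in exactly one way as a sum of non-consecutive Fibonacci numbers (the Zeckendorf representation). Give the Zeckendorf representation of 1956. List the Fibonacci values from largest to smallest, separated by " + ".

1597 + 233 + 89 + 34 + 3

Repeatedly subtract the largest Fibonacci number that fits:
1956 − 1597 = 359
359 − 233 = 126
126 − 89 = 37
37 − 34 = 3
3 − 3 = 0
So 1956 = 1597 + 233 + 89 + 34 + 3, with no two terms consecutive in the sequence.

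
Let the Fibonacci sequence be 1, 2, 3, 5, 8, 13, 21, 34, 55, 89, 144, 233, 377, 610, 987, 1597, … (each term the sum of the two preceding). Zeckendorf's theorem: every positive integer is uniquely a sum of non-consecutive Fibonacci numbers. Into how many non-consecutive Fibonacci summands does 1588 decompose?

7

largest Fibonacci ≤ 1588 is 987; 1588 − 987 = 601
largest Fibonacci ≤ 601 is 377; 601 − 377 = 224
largest Fibonacci ≤ 224 is 144; 224 − 144 = 80
largest Fibonacci ≤ 80 is 55; 80 − 55 = 25
largest Fibonacci ≤ 25 is 21; 25 − 21 = 4
largest Fibonacci ≤ 4 is 3; 4 − 3 = 1
largest Fibonacci ≤ 1 is 1; 1 − 1 = 0
1588 = 987 + 377 + 144 + 55 + 21 + 3 + 1, which has 7 terms.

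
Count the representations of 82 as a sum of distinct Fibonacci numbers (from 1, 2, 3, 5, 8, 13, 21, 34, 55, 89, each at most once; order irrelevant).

6

Starting from the Zeckendorf form and repeatedly splitting a term F_k into F_{k−1} + F_{k−2} (when neither is already used) reaches every representation.
82 = 55+21+5+1 = 55+21+3+2+1 = 55+13+8+5+1 = 55+13+8+3+2+1 = … (2 more), for 6 in all.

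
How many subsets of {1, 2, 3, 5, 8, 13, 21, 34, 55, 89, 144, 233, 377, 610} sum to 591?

8

591 = 377+144+55+13+2 = 377+144+55+8+5+2 = 377+144+34+21+13+2 = 377+144+34+21+8+5+2 = 377+89+55+34+21+13+2 = … (3 more), for 8 in all.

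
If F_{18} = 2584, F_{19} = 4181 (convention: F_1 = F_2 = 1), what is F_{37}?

By the addition formula F_{m+n} = F_m F_{n+1} + F_{m−1} F_n with m=19, n=18: F_{37} = 4181·4181 + 2584·2584 = 17480761 + 6677056 = 24157817.

24157817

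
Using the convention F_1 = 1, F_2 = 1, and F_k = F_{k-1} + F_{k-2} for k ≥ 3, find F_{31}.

Iterating the recurrence up to F_{25} = 75025 and F_{24} = 46368:
F_{26} = F_{25} + F_{24} = 75025 + 46368 = 121393
F_{27} = F_{26} + F_{25} = 121393 + 75025 = 196418
F_{28} = F_{27} + F_{26} = 196418 + 121393 = 317811
F_{29} = F_{28} + F_{27} = 317811 + 196418 = 514229
F_{30} = F_{29} + F_{28} = 514229 + 317811 = 832040
F_{31} = F_{30} + F_{29} = 832040 + 514229 = 1346269

1346269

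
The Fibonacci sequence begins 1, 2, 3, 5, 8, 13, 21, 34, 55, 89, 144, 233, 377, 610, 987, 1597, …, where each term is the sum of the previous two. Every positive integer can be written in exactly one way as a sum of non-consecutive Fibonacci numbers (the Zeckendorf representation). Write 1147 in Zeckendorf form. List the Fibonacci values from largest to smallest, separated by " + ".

987 + 144 + 13 + 3

Repeatedly subtract the largest Fibonacci number that fits:
1147 − 987 = 160
160 − 144 = 16
16 − 13 = 3
3 − 3 = 0
So 1147 = 987 + 144 + 13 + 3, with no two terms consecutive in the sequence.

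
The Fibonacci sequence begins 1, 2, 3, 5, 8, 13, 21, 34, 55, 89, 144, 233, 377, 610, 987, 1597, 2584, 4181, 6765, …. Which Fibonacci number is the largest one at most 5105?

4181 ≤ 5105 < 6765, so the largest Fibonacci number not exceeding 5105 is 4181.

4181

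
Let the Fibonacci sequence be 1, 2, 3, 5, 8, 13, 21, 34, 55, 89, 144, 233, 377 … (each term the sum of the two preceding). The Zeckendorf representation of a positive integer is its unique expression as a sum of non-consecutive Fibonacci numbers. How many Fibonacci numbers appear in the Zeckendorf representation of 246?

2

Repeatedly subtract the largest Fibonacci number that fits:
246: greatest Fibonacci not exceeding it is 233, leaving 13
13: greatest Fibonacci not exceeding it is 13, leaving 0
246 = 233 + 13, which has 2 terms.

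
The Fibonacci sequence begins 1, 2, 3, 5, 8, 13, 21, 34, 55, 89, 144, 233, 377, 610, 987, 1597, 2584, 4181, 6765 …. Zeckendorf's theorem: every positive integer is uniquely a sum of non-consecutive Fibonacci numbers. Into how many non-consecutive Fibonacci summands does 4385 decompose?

4

Greedily peel off the largest Fibonacci term at each step:
largest Fibonacci ≤ 4385 is 4181; 4385 − 4181 = 204
largest Fibonacci ≤ 204 is 144; 204 − 144 = 60
largest Fibonacci ≤ 60 is 55; 60 − 55 = 5
largest Fibonacci ≤ 5 is 5; 5 − 5 = 0
4385 = 4181 + 144 + 55 + 5, which has 4 terms.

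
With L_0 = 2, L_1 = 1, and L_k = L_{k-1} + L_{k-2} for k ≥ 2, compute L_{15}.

Iterating the recurrence up to L_{11} = 199 and L_{10} = 123:
L_{12} = L_{11} + L_{10} = 199 + 123 = 322
L_{13} = L_{12} + L_{11} = 322 + 199 = 521
L_{14} = L_{13} + L_{12} = 521 + 322 = 843
L_{15} = L_{14} + L_{13} = 843 + 521 = 1364

1364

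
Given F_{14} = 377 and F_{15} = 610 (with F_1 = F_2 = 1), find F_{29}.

By F_{2k+1} = F_k² + F_{k+1}²: F_{29} = 377² + 610² = 142129 + 372100 = 514229.

514229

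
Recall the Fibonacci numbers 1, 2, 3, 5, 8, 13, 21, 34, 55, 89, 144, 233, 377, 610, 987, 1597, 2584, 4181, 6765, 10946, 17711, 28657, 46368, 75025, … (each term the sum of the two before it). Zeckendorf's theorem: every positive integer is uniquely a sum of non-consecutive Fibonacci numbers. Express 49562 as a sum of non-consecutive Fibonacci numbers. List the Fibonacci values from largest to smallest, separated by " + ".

46368 + 2584 + 610

Greedy algorithm:
take 46368 (≤ 49562); 49562 − 46368 = 3194
take 2584 (≤ 3194); 3194 − 2584 = 610
take 610 (≤ 610); 610 − 610 = 0
So 49562 = 46368 + 2584 + 610, with no two terms consecutive in the sequence.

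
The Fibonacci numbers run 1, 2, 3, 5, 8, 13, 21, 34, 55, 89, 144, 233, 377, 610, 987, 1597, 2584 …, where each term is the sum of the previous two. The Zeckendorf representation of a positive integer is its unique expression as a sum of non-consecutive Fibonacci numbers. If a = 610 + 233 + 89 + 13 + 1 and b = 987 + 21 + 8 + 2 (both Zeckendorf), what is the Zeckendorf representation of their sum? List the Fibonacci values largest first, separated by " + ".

1597 + 233 + 89 + 34 + 8 + 3

The two numbers are 946 and 1018, so their sum is 1964.
Repeatedly subtract the largest Fibonacci number that fits:
take 1597 (≤ 1964); 1964 − 1597 = 367
take 233 (≤ 367); 367 − 233 = 134
take 89 (≤ 134); 134 − 89 = 45
take 34 (≤ 45); 45 − 34 = 11
take 8 (≤ 11); 11 − 8 = 3
take 3 (≤ 3); 3 − 3 = 0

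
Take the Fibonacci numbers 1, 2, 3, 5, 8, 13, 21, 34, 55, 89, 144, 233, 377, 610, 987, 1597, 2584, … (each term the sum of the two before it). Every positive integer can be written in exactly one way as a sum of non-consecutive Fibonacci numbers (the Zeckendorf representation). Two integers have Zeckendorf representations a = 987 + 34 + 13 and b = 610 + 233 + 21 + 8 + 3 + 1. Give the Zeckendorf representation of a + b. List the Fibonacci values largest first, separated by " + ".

The two numbers are 1034 and 876, so their sum is 1910.
Greedy algorithm:
1910: greatest Fibonacci not exceeding it is 1597, leaving 313
313: greatest Fibonacci not exceeding it is 233, leaving 80
80: greatest Fibonacci not exceeding it is 55, leaving 25
25: greatest Fibonacci not exceeding it is 21, leaving 4
4: greatest Fibonacci not exceeding it is 3, leaving 1
1: greatest Fibonacci not exceeding it is 1, leaving 0

1597 + 233 + 55 + 21 + 3 + 1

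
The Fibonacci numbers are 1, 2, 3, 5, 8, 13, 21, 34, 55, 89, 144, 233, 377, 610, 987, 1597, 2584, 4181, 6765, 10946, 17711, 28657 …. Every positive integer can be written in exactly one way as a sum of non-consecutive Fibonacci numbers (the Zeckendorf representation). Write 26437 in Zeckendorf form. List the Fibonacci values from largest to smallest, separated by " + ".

Repeatedly subtract the largest Fibonacci number that fits:
take 17711 (≤ 26437); 26437 − 17711 = 8726
take 6765 (≤ 8726); 8726 − 6765 = 1961
take 1597 (≤ 1961); 1961 − 1597 = 364
take 233 (≤ 364); 364 − 233 = 131
take 89 (≤ 131); 131 − 89 = 42
take 34 (≤ 42); 42 − 34 = 8
take 8 (≤ 8); 8 − 8 = 0
So 26437 = 17711 + 6765 + 1597 + 233 + 89 + 34 + 8, with no two terms consecutive in the sequence.

17711 + 6765 + 1597 + 233 + 89 + 34 + 8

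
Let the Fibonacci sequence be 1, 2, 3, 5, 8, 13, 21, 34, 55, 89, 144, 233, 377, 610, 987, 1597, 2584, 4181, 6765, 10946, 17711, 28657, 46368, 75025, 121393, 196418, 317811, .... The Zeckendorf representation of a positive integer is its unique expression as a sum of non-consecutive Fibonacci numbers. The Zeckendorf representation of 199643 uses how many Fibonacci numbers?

Greedy algorithm:
largest Fibonacci ≤ 199643 is 196418; 199643 − 196418 = 3225
largest Fibonacci ≤ 3225 is 2584; 3225 − 2584 = 641
largest Fibonacci ≤ 641 is 610; 641 − 610 = 31
largest Fibonacci ≤ 31 is 21; 31 − 21 = 10
largest Fibonacci ≤ 10 is 8; 10 − 8 = 2
largest Fibonacci ≤ 2 is 2; 2 − 2 = 0
199643 = 196418 + 2584 + 610 + 21 + 8 + 2, which has 6 terms.

6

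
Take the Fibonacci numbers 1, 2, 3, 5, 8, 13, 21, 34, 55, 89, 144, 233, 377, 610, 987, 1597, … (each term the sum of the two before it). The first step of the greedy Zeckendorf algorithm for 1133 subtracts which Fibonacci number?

987 ≤ 1133 < 1597, so the largest Fibonacci number not exceeding 1133 is 987.

987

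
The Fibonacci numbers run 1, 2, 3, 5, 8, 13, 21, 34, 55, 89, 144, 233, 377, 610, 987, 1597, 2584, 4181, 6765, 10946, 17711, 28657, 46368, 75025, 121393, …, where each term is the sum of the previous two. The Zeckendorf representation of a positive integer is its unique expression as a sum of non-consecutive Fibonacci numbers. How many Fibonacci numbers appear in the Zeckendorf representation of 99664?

7

take 75025 (≤ 99664); 99664 − 75025 = 24639
take 17711 (≤ 24639); 24639 − 17711 = 6928
take 6765 (≤ 6928); 6928 − 6765 = 163
take 144 (≤ 163); 163 − 144 = 19
take 13 (≤ 19); 19 − 13 = 6
take 5 (≤ 6); 6 − 5 = 1
take 1 (≤ 1); 1 − 1 = 0
99664 = 75025 + 17711 + 6765 + 144 + 13 + 5 + 1, which has 7 terms.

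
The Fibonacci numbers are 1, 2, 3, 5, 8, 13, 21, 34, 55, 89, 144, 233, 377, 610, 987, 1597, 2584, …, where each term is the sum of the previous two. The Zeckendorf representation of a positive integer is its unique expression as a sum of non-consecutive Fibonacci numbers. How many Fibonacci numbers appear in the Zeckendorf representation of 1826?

1826: greatest Fibonacci not exceeding it is 1597, leaving 229
229: greatest Fibonacci not exceeding it is 144, leaving 85
85: greatest Fibonacci not exceeding it is 55, leaving 30
30: greatest Fibonacci not exceeding it is 21, leaving 9
9: greatest Fibonacci not exceeding it is 8, leaving 1
1: greatest Fibonacci not exceeding it is 1, leaving 0
1826 = 1597 + 144 + 55 + 21 + 8 + 1, which has 6 terms.

6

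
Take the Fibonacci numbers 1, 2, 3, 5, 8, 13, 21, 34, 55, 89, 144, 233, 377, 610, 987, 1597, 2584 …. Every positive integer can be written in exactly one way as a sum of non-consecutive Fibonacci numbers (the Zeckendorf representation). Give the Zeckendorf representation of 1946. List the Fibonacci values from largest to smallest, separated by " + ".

1597 + 233 + 89 + 21 + 5 + 1

1946: greatest Fibonacci not exceeding it is 1597, leaving 349
349: greatest Fibonacci not exceeding it is 233, leaving 116
116: greatest Fibonacci not exceeding it is 89, leaving 27
27: greatest Fibonacci not exceeding it is 21, leaving 6
6: greatest Fibonacci not exceeding it is 5, leaving 1
1: greatest Fibonacci not exceeding it is 1, leaving 0
So 1946 = 1597 + 233 + 89 + 21 + 5 + 1, with no two terms consecutive in the sequence.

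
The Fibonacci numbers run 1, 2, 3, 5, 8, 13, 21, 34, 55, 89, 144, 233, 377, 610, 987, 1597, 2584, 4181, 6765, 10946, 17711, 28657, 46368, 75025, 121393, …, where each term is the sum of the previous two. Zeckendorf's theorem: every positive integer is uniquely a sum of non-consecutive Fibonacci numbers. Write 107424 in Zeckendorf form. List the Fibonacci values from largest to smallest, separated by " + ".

75025 + 28657 + 2584 + 987 + 144 + 21 + 5 + 1

Greedily peel off the largest Fibonacci term at each step:
subtract 75025 from 107424: 32399 remains
subtract 28657 from 32399: 3742 remains
subtract 2584 from 3742: 1158 remains
subtract 987 from 1158: 171 remains
subtract 144 from 171: 27 remains
subtract 21 from 27: 6 remains
subtract 5 from 6: 1 remains
subtract 1 from 1: 0 remains
So 107424 = 75025 + 28657 + 2584 + 987 + 144 + 21 + 5 + 1, with no two terms consecutive in the sequence.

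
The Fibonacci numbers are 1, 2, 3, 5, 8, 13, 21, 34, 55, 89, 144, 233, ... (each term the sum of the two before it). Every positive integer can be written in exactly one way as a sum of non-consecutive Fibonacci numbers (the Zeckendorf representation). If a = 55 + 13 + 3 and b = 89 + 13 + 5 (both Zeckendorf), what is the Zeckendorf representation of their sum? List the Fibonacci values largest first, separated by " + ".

144 + 34

The two numbers are 71 and 107, so their sum is 178.
Greedily peel off the largest Fibonacci term at each step:
subtract 144 from 178: 34 remains
subtract 34 from 34: 0 remains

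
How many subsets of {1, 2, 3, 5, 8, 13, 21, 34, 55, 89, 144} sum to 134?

9

134 = 89+34+8+3 = 89+34+8+2+1 = 89+21+13+8+3 = 89+34+5+3+2+1 = … (5 more), for 9 in all.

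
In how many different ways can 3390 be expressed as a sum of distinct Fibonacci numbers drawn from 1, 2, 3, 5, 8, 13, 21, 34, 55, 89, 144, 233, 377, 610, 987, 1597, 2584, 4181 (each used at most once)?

32

3390 = 2584+610+144+34+13+5 = 2584+610+144+34+13+3+2 = 2584+610+89+55+34+13+5 = … (29 more), for 32 in all.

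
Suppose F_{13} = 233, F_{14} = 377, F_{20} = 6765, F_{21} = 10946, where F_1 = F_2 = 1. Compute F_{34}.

By the addition formula F_{m+n} = F_m F_{n+1} + F_{m−1} F_n with m=14, n=20: F_{34} = 377·10946 + 233·6765 = 4126642 + 1576245 = 5702887.

5702887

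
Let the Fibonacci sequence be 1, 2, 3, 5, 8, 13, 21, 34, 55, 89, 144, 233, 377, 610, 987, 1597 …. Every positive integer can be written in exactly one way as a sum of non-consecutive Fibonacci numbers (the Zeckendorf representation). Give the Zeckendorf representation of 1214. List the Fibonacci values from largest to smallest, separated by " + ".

1214: greatest Fibonacci not exceeding it is 987, leaving 227
227: greatest Fibonacci not exceeding it is 144, leaving 83
83: greatest Fibonacci not exceeding it is 55, leaving 28
28: greatest Fibonacci not exceeding it is 21, leaving 7
7: greatest Fibonacci not exceeding it is 5, leaving 2
2: greatest Fibonacci not exceeding it is 2, leaving 0
So 1214 = 987 + 144 + 55 + 21 + 5 + 2, with no two terms consecutive in the sequence.

987 + 144 + 55 + 21 + 5 + 2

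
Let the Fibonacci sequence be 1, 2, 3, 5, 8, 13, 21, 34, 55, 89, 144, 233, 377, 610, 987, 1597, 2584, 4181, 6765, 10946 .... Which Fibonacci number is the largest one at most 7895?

6765

6765 ≤ 7895 < 10946, so the largest Fibonacci number not exceeding 7895 is 6765.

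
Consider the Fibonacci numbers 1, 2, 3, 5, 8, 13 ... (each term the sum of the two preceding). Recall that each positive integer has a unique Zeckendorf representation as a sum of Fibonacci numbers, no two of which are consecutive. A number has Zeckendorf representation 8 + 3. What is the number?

8 + 3 = 11.

11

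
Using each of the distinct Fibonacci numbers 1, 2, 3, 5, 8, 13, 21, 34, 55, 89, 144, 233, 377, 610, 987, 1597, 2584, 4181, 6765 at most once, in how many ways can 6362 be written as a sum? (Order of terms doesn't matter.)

Each representation comes from the Zeckendorf form by replacing some F_k with F_{k−1} + F_{k−2} where possible.
6362 = 4181+1597+377+144+55+8 = 4181+1597+377+144+55+5+3 = 4181+1597+377+144+34+21+8 = … (51 more), for 54 in all.

54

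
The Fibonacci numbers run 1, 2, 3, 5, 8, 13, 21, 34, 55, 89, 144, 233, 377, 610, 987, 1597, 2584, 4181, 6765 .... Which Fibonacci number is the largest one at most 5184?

4181 ≤ 5184 < 6765, so the largest Fibonacci number not exceeding 5184 is 4181.

4181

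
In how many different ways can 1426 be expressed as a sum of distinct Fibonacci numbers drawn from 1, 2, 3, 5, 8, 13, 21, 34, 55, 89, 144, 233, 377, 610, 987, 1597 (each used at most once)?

1426 = 987+377+55+5+2 = 987+377+34+21+5+2 = 987+233+144+55+5+2 = 987+377+34+13+8+5+2 = 987+233+144+34+21+5+2 = … (8 more), for 13 in all.

13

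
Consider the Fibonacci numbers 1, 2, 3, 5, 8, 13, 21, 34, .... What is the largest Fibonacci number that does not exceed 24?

21 ≤ 24 < 34, so the largest Fibonacci number not exceeding 24 is 21.

21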